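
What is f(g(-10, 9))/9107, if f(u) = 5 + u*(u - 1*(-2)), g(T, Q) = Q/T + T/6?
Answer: 5809/8196300 ≈ 0.00070873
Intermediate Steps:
g(T, Q) = T/6 + Q/T (g(T, Q) = Q/T + T*(⅙) = Q/T + T/6 = T/6 + Q/T)
f(u) = 5 + u*(2 + u) (f(u) = 5 + u*(u + 2) = 5 + u*(2 + u))
f(g(-10, 9))/9107 = (5 + ((⅙)*(-10) + 9/(-10))² + 2*((⅙)*(-10) + 9/(-10)))/9107 = (5 + (-5/3 + 9*(-⅒))² + 2*(-5/3 + 9*(-⅒)))*(1/9107) = (5 + (-5/3 - 9/10)² + 2*(-5/3 - 9/10))*(1/9107) = (5 + (-77/30)² + 2*(-77/30))*(1/9107) = (5 + 5929/900 - 77/15)*(1/9107) = (5809/900)*(1/9107) = 5809/8196300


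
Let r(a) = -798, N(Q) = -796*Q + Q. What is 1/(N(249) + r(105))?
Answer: -1/198753 ≈ -5.0314e-6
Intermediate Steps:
N(Q) = -795*Q
1/(N(249) + r(105)) = 1/(-795*249 - 798) = 1/(-197955 - 798) = 1/(-198753) = -1/198753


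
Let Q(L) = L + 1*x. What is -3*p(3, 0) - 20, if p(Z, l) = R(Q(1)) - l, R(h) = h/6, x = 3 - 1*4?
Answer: -20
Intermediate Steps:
x = -1 (x = 3 - 4 = -1)
Q(L) = -1 + L (Q(L) = L + 1*(-1) = L - 1 = -1 + L)
R(h) = h/6 (R(h) = h*(⅙) = h/6)
p(Z, l) = -l (p(Z, l) = (-1 + 1)/6 - l = (⅙)*0 - l = 0 - l = -l)
-3*p(3, 0) - 20 = -(-3)*0 - 20 = -3*0 - 20 = 0 - 20 = -20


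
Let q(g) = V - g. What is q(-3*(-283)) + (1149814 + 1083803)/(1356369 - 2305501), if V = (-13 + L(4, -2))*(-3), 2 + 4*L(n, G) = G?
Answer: -768183141/949132 ≈ -809.35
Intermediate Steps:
L(n, G) = -1/2 + G/4
V = 42 (V = (-13 + (-1/2 + (1/4)*(-2)))*(-3) = (-13 + (-1/2 - 1/2))*(-3) = (-13 - 1)*(-3) = -14*(-3) = 42)
q(g) = 42 - g
q(-3*(-283)) + (1149814 + 1083803)/(1356369 - 2305501) = (42 - (-3)*(-283)) + (1149814 + 1083803)/(1356369 - 2305501) = (42 - 1*849) + 2233617/(-949132) = (42 - 849) + 2233617*(-1/949132) = -807 - 2233617/949132 = -768183141/949132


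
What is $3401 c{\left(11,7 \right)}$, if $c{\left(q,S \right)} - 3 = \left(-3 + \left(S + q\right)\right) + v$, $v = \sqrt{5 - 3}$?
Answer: $61218 + 3401 \sqrt{2} \approx 66028.0$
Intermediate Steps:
$v = \sqrt{2} \approx 1.4142$
$c{\left(q,S \right)} = S + q + \sqrt{2}$ ($c{\left(q,S \right)} = 3 - \left(3 - S - q - \sqrt{2}\right) = 3 + \left(\left(-3 + S + q\right) + \sqrt{2}\right) = 3 + \left(-3 + S + q + \sqrt{2}\right) = S + q + \sqrt{2}$)
$3401 c{\left(11,7 \right)} = 3401 \left(7 + 11 + \sqrt{2}\right) = 3401 \left(18 + \sqrt{2}\right) = 61218 + 3401 \sqrt{2}$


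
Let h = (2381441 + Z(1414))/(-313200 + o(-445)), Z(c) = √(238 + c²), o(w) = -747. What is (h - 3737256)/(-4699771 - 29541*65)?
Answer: 1173302690873/2078309047392 + √1999634/2078309047392 ≈ 0.56455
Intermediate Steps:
h = -2381441/313947 - √1999634/313947 (h = (2381441 + √(238 + 1414²))/(-313200 - 747) = (2381441 + √(238 + 1999396))/(-313947) = (2381441 + √1999634)*(-1/313947) = -2381441/313947 - √1999634/313947 ≈ -7.5900)
(h - 3737256)/(-4699771 - 29541*65) = ((-2381441/313947 - √1999634/313947) - 3737256)/(-4699771 - 29541*65) = (-1173302690873/313947 - √1999634/313947)/(-4699771 - 1920165) = (-1173302690873/313947 - √1999634/313947)/(-6619936) = (-1173302690873/313947 - √1999634/313947)*(-1/6619936) = 1173302690873/2078309047392 + √1999634/2078309047392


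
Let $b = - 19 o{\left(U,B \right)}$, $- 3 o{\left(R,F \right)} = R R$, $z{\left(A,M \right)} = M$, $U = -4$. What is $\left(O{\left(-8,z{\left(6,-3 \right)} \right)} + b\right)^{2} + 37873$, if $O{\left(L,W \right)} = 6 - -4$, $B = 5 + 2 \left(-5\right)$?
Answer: $\frac{452413}{9} \approx 50268.0$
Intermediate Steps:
$B = -5$ ($B = 5 - 10 = -5$)
$o{\left(R,F \right)} = - \frac{R^{2}}{3}$ ($o{\left(R,F \right)} = - \frac{R R}{3} = - \frac{R^{2}}{3}$)
$O{\left(L,W \right)} = 10$ ($O{\left(L,W \right)} = 6 + 4 = 10$)
$b = \frac{304}{3}$ ($b = - 19 \left(- \frac{\left(-4\right)^{2}}{3}\right) = - 19 \left(\left(- \frac{1}{3}\right) 16\right) = \left(-19\right) \left(- \frac{16}{3}\right) = \frac{304}{3} \approx 101.33$)
$\left(O{\left(-8,z{\left(6,-3 \right)} \right)} + b\right)^{2} + 37873 = \left(10 + \frac{304}{3}\right)^{2} + 37873 = \left(\frac{334}{3}\right)^{2} + 37873 = \frac{111556}{9} + 37873 = \frac{452413}{9}$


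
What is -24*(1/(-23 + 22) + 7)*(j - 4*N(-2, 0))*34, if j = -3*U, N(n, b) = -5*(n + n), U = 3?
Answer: 435744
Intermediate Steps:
N(n, b) = -10*n
j = -9 (j = -3*3 = -9)
-24*(1/(-23 + 22) + 7)*(j - 4*N(-2, 0))*34 = -24*(1/(-23 + 22) + 7)*(-9 - (-40)*(-2))*34 = -24*(1/(-1) + 7)*(-9 - 4*20)*34 = -24*(-1 + 7)*(-9 - 80)*34 = -144*(-89)*34 = -24*(-534)*34 = 12816*34 = 435744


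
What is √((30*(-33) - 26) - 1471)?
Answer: I*√2487 ≈ 49.87*I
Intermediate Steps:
√((30*(-33) - 26) - 1471) = √((-990 - 26) - 1471) = √(-1016 - 1471) = √(-2487) = I*√2487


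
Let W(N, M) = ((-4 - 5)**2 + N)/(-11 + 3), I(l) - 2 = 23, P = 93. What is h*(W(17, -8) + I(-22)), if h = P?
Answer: 4743/4 ≈ 1185.8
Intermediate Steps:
I(l) = 25 (I(l) = 2 + 23 = 25)
h = 93
W(N, M) = -81/8 - N/8 (W(N, M) = ((-9)**2 + N)/(-8) = (81 + N)*(-1/8) = -81/8 - N/8)
h*(W(17, -8) + I(-22)) = 93*((-81/8 - 1/8*17) + 25) = 93*((-81/8 - 17/8) + 25) = 93*(-49/4 + 25) = 93*(51/4) = 4743/4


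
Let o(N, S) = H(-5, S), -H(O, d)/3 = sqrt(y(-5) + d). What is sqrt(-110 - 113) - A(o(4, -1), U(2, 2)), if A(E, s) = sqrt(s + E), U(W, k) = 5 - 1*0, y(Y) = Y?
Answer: -sqrt(5 - 3*I*sqrt(6)) + I*sqrt(223) ≈ -2.6352 + 16.327*I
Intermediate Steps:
H(O, d) = -3*sqrt(-5 + d)
o(N, S) = -3*sqrt(-5 + S)
U(W, k) = 5 (U(W, k) = 5 + 0 = 5)
A(E, s) = sqrt(E + s)
sqrt(-110 - 113) - A(o(4, -1), U(2, 2)) = sqrt(-110 - 113) - sqrt(-3*sqrt(-5 - 1) + 5) = sqrt(-223) - sqrt(-3*I*sqrt(6) + 5) = I*sqrt(223) - sqrt(-3*I*sqrt(6) + 5) = I*sqrt(223) - sqrt(5 - 3*I*sqrt(6)) = -sqrt(5 - 3*I*sqrt(6)) + I*sqrt(223)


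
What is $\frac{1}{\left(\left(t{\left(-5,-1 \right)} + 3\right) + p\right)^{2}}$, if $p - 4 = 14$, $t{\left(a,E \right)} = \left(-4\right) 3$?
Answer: $\frac{1}{81} \approx 0.012346$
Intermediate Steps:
$t{\left(a,E \right)} = -12$
$p = 18$ ($p = 4 + 14 = 18$)
$\frac{1}{\left(\left(t{\left(-5,-1 \right)} + 3\right) + p\right)^{2}} = \frac{1}{\left(\left(-12 + 3\right) + 18\right)^{2}} = \frac{1}{\left(-9 + 18\right)^{2}} = \frac{1}{9^{2}} = \frac{1}{81}$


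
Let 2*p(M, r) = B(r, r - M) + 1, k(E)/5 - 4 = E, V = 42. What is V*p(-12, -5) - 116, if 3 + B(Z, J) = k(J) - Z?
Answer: 1102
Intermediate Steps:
k(E) = 20 + 5*E
B(Z, J) = 17 - Z + 5*J (B(Z, J) = -3 + ((20 + 5*J) - Z) = -3 + (20 - Z + 5*J) = 17 - Z + 5*J)
p(M, r) = 9 + 2*r - 5*M/2 (p(M, r) = ((17 - r + 5*(r - M)) + 1)/2 = ((17 - r + (-5*M + 5*r)) + 1)/2 = ((17 - 5*M + 4*r) + 1)/2 = (18 - 5*M + 4*r)/2 = 9 + 2*r - 5*M/2)
V*p(-12, -5) - 116 = 42*(9 + 2*(-5) - 5/2*(-12)) - 116 = 42*(9 - 10 + 30) - 116 = 42*29 - 116 = 1218 - 116 = 1102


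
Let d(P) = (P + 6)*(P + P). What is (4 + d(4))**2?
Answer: 7056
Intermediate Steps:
d(P) = 2*P*(6 + P) (d(P) = (6 + P)*(2*P) = 2*P*(6 + P))
(4 + d(4))**2 = (4 + 2*4*(6 + 4))**2 = (4 + 2*4*10)**2 = (4 + 80)**2 = 84**2 = 7056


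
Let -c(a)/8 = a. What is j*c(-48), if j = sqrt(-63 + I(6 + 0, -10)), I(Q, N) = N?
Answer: 384*I*sqrt(73) ≈ 3280.9*I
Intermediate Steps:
c(a) = -8*a
j = I*sqrt(73) (j = sqrt(-63 - 10) = sqrt(-73) = I*sqrt(73) ≈ 8.544*I)
j*c(-48) = (I*sqrt(73))*(-8*(-48)) = (I*sqrt(73))*384 = 384*I*sqrt(73)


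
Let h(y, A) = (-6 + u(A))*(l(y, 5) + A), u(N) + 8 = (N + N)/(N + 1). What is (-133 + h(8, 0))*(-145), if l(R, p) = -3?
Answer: 13195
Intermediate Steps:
u(N) = -8 + 2*N/(1 + N) (u(N) = -8 + (N + N)/(N + 1) = -8 + (2*N)/(1 + N) = -8 + 2*N/(1 + N))
h(y, A) = (-6 + 2*(-4 - 3*A)/(1 + A))*(-3 + A)
(-133 + h(8, 0))*(-145) = (-133 + 2*(21 - 6*0² + 11*0)/(1 + 0))*(-145) = (-133 + 2*(21 - 6*0 + 0)/1)*(-145) = (-133 + 2*1*(21 + 0 + 0))*(-145) = (-133 + 2*1*21)*(-145) = (-133 + 42)*(-145) = -91*(-145) = 13195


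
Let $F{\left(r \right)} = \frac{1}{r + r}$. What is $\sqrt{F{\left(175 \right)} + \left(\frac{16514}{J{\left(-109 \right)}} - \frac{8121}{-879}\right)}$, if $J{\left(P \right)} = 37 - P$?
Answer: $\frac{\sqrt{274274745613694}}{1497230} \approx 11.061$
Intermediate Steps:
$F{\left(r \right)} = \frac{1}{2 r}$
$\sqrt{F{\left(175 \right)} + \left(\frac{16514}{J{\left(-109 \right)}} - \frac{8121}{-879}\right)} = \sqrt{\frac{1}{2 \cdot 175} - \left(- \frac{2707}{293} - \frac{16514}{37 - -109}\right)} = \sqrt{\frac{1}{2} \cdot \frac{1}{175} - \left(- \frac{2707}{293} - \frac{16514}{37 + 109}\right)} = \sqrt{\frac{1}{350} + \left(\frac{16514}{146} + \frac{2707}{293}\right)} = \sqrt{\frac{1}{350} + \left(16514 \cdot \frac{1}{146} + \frac{2707}{293}\right)} = \sqrt{\frac{1}{350} + \left(\frac{8257}{73} + \frac{2707}{293}\right)} = \sqrt{\frac{1}{350} + \frac{2616912}{21389}} = \sqrt{\frac{915940589}{7486150}} = \frac{\sqrt{274274745613694}}{1497230}$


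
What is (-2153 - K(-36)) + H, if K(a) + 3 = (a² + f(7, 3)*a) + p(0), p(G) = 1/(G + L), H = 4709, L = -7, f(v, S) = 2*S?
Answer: 10354/7 ≈ 1479.1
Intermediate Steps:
p(G) = 1/(-7 + G) (p(G) = 1/(G - 7) = 1/(-7 + G))
K(a) = -22/7 + a² + 6*a (K(a) = -3 + ((a² + (2*3)*a) + 1/(-7 + 0)) = -3 + ((a² + 6*a) + 1/(-7)) = -3 + ((a² + 6*a) - ⅐) = -3 + (-⅐ + a² + 6*a) = -22/7 + a² + 6*a)
(-2153 - K(-36)) + H = (-2153 - (-22/7 + (-36)² + 6*(-36))) + 4709 = (-2153 - (-22/7 + 1296 - 216)) + 4709 = (-2153 - 1*7538/7) + 4709 = (-2153 - 7538/7) + 4709 = -22609/7 + 4709 = 10354/7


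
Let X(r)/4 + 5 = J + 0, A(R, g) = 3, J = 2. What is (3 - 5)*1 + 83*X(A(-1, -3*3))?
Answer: -998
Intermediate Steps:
X(r) = -12 (X(r) = -20 + 4*(2 + 0) = -20 + 4*2 = -20 + 8 = -12)
(3 - 5)*1 + 83*X(A(-1, -3*3)) = (3 - 5)*1 + 83*(-12) = -2*1 - 996 = -2 - 996 = -998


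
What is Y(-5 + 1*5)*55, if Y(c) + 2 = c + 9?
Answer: 385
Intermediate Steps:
Y(c) = 7 + c (Y(c) = -2 + (c + 9) = -2 + (9 + c) = 7 + c)
Y(-5 + 1*5)*55 = (7 + (-5 + 1*5))*55 = (7 + (-5 + 5))*55 = (7 + 0)*55 = 7*55 = 385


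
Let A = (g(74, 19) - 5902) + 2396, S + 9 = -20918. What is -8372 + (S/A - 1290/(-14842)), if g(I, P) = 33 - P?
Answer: -216795561497/25914132 ≈ -8365.9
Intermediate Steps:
S = -20927 (S = -9 - 20918 = -20927)
A = -3492 (A = ((33 - 1*19) - 5902) + 2396 = ((33 - 19) - 5902) + 2396 = (14 - 5902) + 2396 = -5888 + 2396 = -3492)
-8372 + (S/A - 1290/(-14842)) = -8372 + (-20927/(-3492) - 1290/(-14842)) = -8372 + (-20927*(-1/3492) - 1290*(-1/14842)) = -8372 + (20927/3492 + 645/7421) = -8372 + 157551607/25914132 = -216795561497/25914132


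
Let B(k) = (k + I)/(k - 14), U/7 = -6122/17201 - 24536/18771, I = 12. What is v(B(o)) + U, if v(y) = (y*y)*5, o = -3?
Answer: -955503283099/93312311619 ≈ -10.240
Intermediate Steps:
U = -3758718586/322879971 (U = 7*(-6122/17201 - 24536/18771) = 7*(-536959798/322879971) = -3758718586/322879971 ≈ -11.641)
B(k) = (12 + k)/(-14 + k) (B(k) = (k + 12)/(k - 14) = (12 + k)/(-14 + k))
v(y) = 5*y² (v(y) = y²*5 = 5*y²)
v(B(o)) + U = 5*((12 - 3)/(-14 - 3))² - 3758718586/322879971 = 5*(9/(-17))² - 3758718586/322879971 = 5*(-1/17*9)² - 3758718586/322879971 = 5*(-9/17)² - 3758718586/322879971 = 5*(81/289) - 3758718586/322879971 = 405/289 - 3758718586/322879971 = -955503283099/93312311619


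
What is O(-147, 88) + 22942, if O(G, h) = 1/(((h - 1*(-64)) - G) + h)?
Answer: 8878555/387 ≈ 22942.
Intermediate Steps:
O(G, h) = 1/(64 - G + 2*h) (O(G, h) = 1/(((h + 64) - G) + h) = 1/(((64 + h) - G) + h) = 1/((64 + h - G) + h) = 1/(64 - G + 2*h))
O(-147, 88) + 22942 = 1/(64 - 1*(-147) + 2*88) + 22942 = 1/(64 + 147 + 176) + 22942 = 1/387 + 22942 = 8878555/387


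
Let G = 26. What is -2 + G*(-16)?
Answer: -418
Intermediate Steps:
-2 + G*(-16) = -2 + 26*(-16) = -2 - 416 = -418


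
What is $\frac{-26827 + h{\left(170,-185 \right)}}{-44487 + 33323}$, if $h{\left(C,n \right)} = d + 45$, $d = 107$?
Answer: $\frac{26675}{11164} \approx 2.3894$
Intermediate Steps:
$h{\left(C,n \right)} = 152$ ($h{\left(C,n \right)} = 107 + 45 = 152$)
$\frac{-26827 + h{\left(170,-185 \right)}}{-44487 + 33323} = \frac{-26827 + 152}{-44487 + 33323} = - \frac{26675}{-11164} = \left(-26675\right) \left(- \frac{1}{11164}\right) = \frac{26675}{11164}$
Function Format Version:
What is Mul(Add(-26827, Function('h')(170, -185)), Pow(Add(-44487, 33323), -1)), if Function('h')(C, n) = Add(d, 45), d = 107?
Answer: Rational(26675, 11164) ≈ 2.3894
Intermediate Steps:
Function('h')(C, n) = 152 (Function('h')(C, n) = Add(107, 45) = 152)
Mul(Add(-26827, Function('h')(170, -185)), Pow(Add(-44487, 33323), -1)) = Mul(Add(-26827, 152), Pow(Add(-44487, 33323), -1)) = Mul(-26675, Pow(-11164, -1)) = Mul(-26675, Rational(-1, 11164)) = Rational(26675, 11164)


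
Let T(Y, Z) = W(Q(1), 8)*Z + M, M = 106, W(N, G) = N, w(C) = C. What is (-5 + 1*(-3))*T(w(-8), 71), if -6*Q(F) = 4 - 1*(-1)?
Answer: -1124/3 ≈ -374.67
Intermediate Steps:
Q(F) = -⅚ (Q(F) = -(4 - 1*(-1))/6 = -(4 + 1)/6 = -⅙*5 = -⅚)
T(Y, Z) = 106 - 5*Z/6 (T(Y, Z) = -5*Z/6 + 106 = 106 - 5*Z/6)
(-5 + 1*(-3))*T(w(-8), 71) = (-5 + 1*(-3))*(106 - ⅚*71) = (-5 - 3)*(106 - 355/6) = -8*281/6 = -1124/3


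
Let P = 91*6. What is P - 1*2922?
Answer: -2376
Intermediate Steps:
P = 546
P - 1*2922 = 546 - 1*2922 = 546 - 2922 = -2376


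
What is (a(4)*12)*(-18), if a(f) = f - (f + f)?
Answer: 864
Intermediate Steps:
a(f) = -f (a(f) = f - 2*f = -f)
(a(4)*12)*(-18) = (-1*4*12)*(-18) = -4*12*(-18) = -48*(-18) = 864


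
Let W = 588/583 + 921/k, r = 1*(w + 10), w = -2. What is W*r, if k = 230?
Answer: 2688732/67045 ≈ 40.103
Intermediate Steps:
r = 8 (r = 1*(-2 + 10) = 1*8 = 8)
W = 672183/134090 (W = 588/583 + 921/230 = 672183/134090 ≈ 5.0129)
W*r = (672183/134090)*8 = 2688732/67045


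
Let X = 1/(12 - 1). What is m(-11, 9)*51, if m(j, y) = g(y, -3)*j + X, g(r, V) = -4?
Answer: 24735/11 ≈ 2248.6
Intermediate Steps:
X = 1/11 ≈ 0.090909
m(j, y) = 1/11 - 4*j (m(j, y) = -4*j + 1/11 = 1/11 - 4*j)
m(-11, 9)*51 = (1/11 - 4*(-11))*51 = (1/11 + 44)*51 = (485/11)*51 = 24735/11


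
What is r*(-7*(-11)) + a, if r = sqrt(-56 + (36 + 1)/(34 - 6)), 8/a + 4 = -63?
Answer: -8/67 + 11*I*sqrt(10717)/2 ≈ -0.1194 + 569.38*I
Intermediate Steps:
a = -8/67 (a = 8/(-4 - 63) = 8/(-67) = 8*(-1/67) = -8/67 ≈ -0.11940)
r = I*sqrt(10717)/14 (r = sqrt(-56 + 37/28) = sqrt(-1531/28) = I*sqrt(10717)/14 ≈ 7.3945*I)
r*(-7*(-11)) + a = (I*sqrt(10717)/14)*(-7*(-11)) - 8/67 = (I*sqrt(10717)/14)*77 - 8/67 = 11*I*sqrt(10717)/2 - 8/67 = -8/67 + 11*I*sqrt(10717)/2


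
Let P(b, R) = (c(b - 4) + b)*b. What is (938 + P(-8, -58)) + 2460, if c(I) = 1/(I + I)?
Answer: 10387/3 ≈ 3462.3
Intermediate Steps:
c(I) = 1/(2*I)
P(b, R) = b*(b + 1/(2*(-4 + b))) (P(b, R) = (1/(2*(b - 4)) + b)*b = (1/(2*(-4 + b)) + b)*b = (b + 1/(2*(-4 + b)))*b = b*(b + 1/(2*(-4 + b))))
(938 + P(-8, -58)) + 2460 = (938 + (½)*(-8)*(1 + 2*(-8)*(-4 - 8))/(-4 - 8)) + 2460 = (938 + (½)*(-8)*(1 + 2*(-8)*(-12))/(-12)) + 2460 = (938 + (½)*(-8)*(-1/12)*(1 + 192)) + 2460 = (938 + (½)*(-8)*(-1/12)*193) + 2460 = (938 + 193/3) + 2460 = 3007/3 + 2460 = 10387/3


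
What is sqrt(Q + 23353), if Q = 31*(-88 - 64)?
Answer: sqrt(18641) ≈ 136.53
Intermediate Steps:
Q = -4712 (Q = 31*(-152) = -4712)
sqrt(Q + 23353) = sqrt(-4712 + 23353) = sqrt(18641)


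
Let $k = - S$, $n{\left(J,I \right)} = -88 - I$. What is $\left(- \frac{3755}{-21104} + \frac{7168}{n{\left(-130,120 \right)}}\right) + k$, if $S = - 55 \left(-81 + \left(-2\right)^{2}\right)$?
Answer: $- \frac{1171286497}{274352} \approx -4269.3$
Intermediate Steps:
$S = 4235$ ($S = - 55 \left(-81 + 4\right) = \left(-55\right) \left(-77\right) = 4235$)
$k = -4235$ ($k = \left(-1\right) 4235 = -4235$)
$\left(- \frac{3755}{-21104} + \frac{7168}{n{\left(-130,120 \right)}}\right) + k = \left(- \frac{3755}{-21104} + \frac{7168}{-88 - 120}\right) - 4235 = \left(\left(-3755\right) \left(- \frac{1}{21104}\right) + \frac{7168}{-88 - 120}\right) - 4235 = \left(\frac{3755}{21104} + \frac{7168}{-208}\right) - 4235 = \left(\frac{3755}{21104} + 7168 \left(- \frac{1}{208}\right)\right) - 4235 = \left(\frac{3755}{21104} - \frac{448}{13}\right) - 4235 = - \frac{9405777}{274352} - 4235 = - \frac{1171286497}{274352}$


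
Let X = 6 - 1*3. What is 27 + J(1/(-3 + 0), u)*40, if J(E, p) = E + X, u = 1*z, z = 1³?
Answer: 401/3 ≈ 133.67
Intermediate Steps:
z = 1
X = 3 (X = 6 - 3 = 3)
u = 1 (u = 1*1 = 1)
J(E, p) = 3 + E (J(E, p) = E + 3 = 3 + E)
27 + J(1/(-3 + 0), u)*40 = 27 + (3 + 1/(-3 + 0))*40 = 27 + (3 + 1/(-3))*40 = 27 + (3 - ⅓)*40 = 27 + (8/3)*40 = 27 + 320/3 = 401/3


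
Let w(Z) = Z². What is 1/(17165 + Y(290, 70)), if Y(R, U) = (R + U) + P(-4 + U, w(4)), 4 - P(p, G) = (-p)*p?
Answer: 1/21885 ≈ 4.5693e-5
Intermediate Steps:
P(p, G) = 4 + p² (P(p, G) = 4 - (-p)*p = 4 - (-1)*p² = 4 + p²)
Y(R, U) = 4 + R + U + (-4 + U)² (Y(R, U) = (R + U) + (4 + (-4 + U)²) = 4 + R + U + (-4 + U)²)
1/(17165 + Y(290, 70)) = 1/(17165 + (4 + 290 + 70 + (-4 + 70)²)) = 1/(17165 + (4 + 290 + 70 + 66²)) = 1/(17165 + (4 + 290 + 70 + 4356)) = 1/(17165 + 4720) = 1/21885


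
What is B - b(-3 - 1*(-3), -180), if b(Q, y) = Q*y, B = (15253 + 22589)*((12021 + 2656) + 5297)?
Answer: 755856108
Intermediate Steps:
B = 755856108 (B = 37842*(14677 + 5297) = 37842*19974 = 755856108)
B - b(-3 - 1*(-3), -180) = 755856108 - (-3 - 1*(-3))*(-180) = 755856108 - (-3 + 3)*(-180) = 755856108 - 0*(-180) = 755856108 - 1*0 = 755856108 + 0 = 755856108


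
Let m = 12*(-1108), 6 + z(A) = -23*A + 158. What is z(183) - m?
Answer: 9239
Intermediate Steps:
z(A) = 152 - 23*A (z(A) = -6 + (-23*A + 158) = -6 + (158 - 23*A) = 152 - 23*A)
m = -13296
z(183) - m = (152 - 23*183) - 1*(-13296) = (152 - 4209) + 13296 = -4057 + 13296 = 9239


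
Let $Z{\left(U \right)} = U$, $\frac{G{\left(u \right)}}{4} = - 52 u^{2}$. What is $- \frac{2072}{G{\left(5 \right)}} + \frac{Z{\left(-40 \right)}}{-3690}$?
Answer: $\frac{98171}{239850} \approx 0.4093$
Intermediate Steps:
$G{\left(u \right)} = - 208 u^{2}$ ($G{\left(u \right)} = 4 \left(- 52 u^{2}\right) = - 208 u^{2}$)
$- \frac{2072}{G{\left(5 \right)}} + \frac{Z{\left(-40 \right)}}{-3690} = - \frac{2072}{\left(-208\right) 5^{2}} - \frac{40}{-3690} = - \frac{2072}{\left(-208\right) 25} - - \frac{4}{369} = - \frac{2072}{-5200} + \frac{4}{369} = \left(-2072\right) \left(- \frac{1}{5200}\right) + \frac{4}{369} = \frac{259}{650} + \frac{4}{369} = \frac{98171}{239850}$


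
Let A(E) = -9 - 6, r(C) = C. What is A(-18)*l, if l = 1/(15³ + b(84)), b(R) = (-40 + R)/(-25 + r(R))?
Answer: -885/199169 ≈ -0.0044435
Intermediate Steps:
A(E) = -15
b(R) = (-40 + R)/(-25 + R)
l = 59/199169 (l = 1/(15³ + (-40 + 84)/(-25 + 84)) = 1/(3375 + 44/59) = 1/(199169/59) = 59/199169 ≈ 0.00029623)
A(-18)*l = -15*59/199169 = -885/199169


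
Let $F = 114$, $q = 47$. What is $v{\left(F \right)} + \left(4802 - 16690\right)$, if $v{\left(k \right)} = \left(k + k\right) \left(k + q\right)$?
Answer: $24820$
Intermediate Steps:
$v{\left(k \right)} = 2 k \left(47 + k\right)$ ($v{\left(k \right)} = \left(k + k\right) \left(k + 47\right) = 2 k \left(47 + k\right)$)
$v{\left(F \right)} + \left(4802 - 16690\right) = 2 \cdot 114 \left(47 + 114\right) + \left(4802 - 16690\right) = 2 \cdot 114 \cdot 161 + \left(4802 - 16690\right) = 36708 - 11888 = 24820$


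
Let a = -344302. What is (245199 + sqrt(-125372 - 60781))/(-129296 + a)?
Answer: -81733/157866 - I*sqrt(186153)/473598 ≈ -0.51774 - 0.00091101*I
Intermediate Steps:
(245199 + sqrt(-125372 - 60781))/(-129296 + a) = (245199 + sqrt(-125372 - 60781))/(-129296 - 344302) = (245199 + sqrt(-186153))/(-473598) = (245199 + I*sqrt(186153))*(-1/473598) = -81733/157866 - I*sqrt(186153)/473598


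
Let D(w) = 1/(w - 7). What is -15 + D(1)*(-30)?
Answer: -10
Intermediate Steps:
D(w) = 1/(-7 + w)
-15 + D(1)*(-30) = -15 - 30/(-7 + 1) = -15 - 30/(-6) = -15 - 1/6*(-30) = -15 + 5 = -10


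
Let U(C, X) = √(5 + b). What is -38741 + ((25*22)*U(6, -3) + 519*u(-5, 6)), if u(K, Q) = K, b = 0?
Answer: -41336 + 550*√5 ≈ -40106.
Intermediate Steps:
U(C, X) = √5 (U(C, X) = √(5 + 0) = √5)
-38741 + ((25*22)*U(6, -3) + 519*u(-5, 6)) = -38741 + ((25*22)*√5 + 519*(-5)) = -38741 + (550*√5 - 2595) = -38741 + (-2595 + 550*√5) = -41336 + 550*√5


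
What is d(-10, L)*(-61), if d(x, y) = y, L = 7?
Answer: -427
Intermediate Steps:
d(-10, L)*(-61) = 7*(-61) = -427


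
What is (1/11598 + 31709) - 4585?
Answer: 314584153/11598 ≈ 27124.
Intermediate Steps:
(1/11598 + 31709) - 4585 = 367760983/11598 - 4585 = 314584153/11598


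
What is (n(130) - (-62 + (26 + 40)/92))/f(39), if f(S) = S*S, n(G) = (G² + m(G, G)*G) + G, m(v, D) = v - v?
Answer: 786199/69966 ≈ 11.237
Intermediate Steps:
m(v, D) = 0
n(G) = G + G² (n(G) = (G² + 0*G) + G = (G² + 0) + G = G² + G = G + G²)
f(S) = S²
(n(130) - (-62 + (26 + 40)/92))/f(39) = (130*(1 + 130) - (-62 + (26 + 40)/92))/(39²) = (130*131 - (-62 + (1/92)*66))/1521 = (17030 - (-62 + 33/46))*(1/1521) = (17030 - 1*(-2819/46))*(1/1521) = (17030 + 2819/46)*(1/1521) = (786199/46)*(1/1521) = 786199/69966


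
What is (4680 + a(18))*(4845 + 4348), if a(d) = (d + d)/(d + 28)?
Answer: 989699994/23 ≈ 4.3030e+7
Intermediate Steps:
a(d) = 2*d/(28 + d) (a(d) = (2*d)/(28 + d) = 2*d/(28 + d))
(4680 + a(18))*(4845 + 4348) = (4680 + 2*18/(28 + 18))*(4845 + 4348) = (4680 + 2*18/46)*9193 = (4680 + 2*18*(1/46))*9193 = (4680 + 18/23)*9193 = (107658/23)*9193 = 989699994/23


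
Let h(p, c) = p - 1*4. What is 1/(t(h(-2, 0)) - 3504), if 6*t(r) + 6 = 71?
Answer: -6/20959 ≈ -0.00028627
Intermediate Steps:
h(p, c) = -4 + p (h(p, c) = p - 4 = -4 + p)
t(r) = 65/6 (t(r) = -1 + (1/6)*71 = -1 + 71/6 = 65/6)
1/(t(h(-2, 0)) - 3504) = 1/(65/6 - 3504) = 1/(-20959/6) = -6/20959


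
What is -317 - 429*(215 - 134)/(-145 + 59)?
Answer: 7487/86 ≈ 87.058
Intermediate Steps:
-317 - 429*(215 - 134)/(-145 + 59) = -317 - 34749/(-86) = -317 - 34749*(-1)/86 = -317 - 429*(-81/86) = -317 + 34749/86 = 7487/86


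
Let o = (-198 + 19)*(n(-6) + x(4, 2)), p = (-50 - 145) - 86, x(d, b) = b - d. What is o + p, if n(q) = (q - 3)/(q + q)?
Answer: -229/4 ≈ -57.250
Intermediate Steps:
n(q) = (-3 + q)/(2*q) (n(q) = (-3 + q)/((2*q)) = (-3 + q)*(1/(2*q)) = (-3 + q)/(2*q))
p = -281 (p = -195 - 86 = -281)
o = 895/4 (o = (-198 + 19)*((½)*(-3 - 6)/(-6) + (2 - 1*4)) = -179*((½)*(-⅙)*(-9) + (2 - 4)) = -179*(¾ - 2) = -179*(-5/4) = 895/4 ≈ 223.75)
o + p = 895/4 - 281 = -229/4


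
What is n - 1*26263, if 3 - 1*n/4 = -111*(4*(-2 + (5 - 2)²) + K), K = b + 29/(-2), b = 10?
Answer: -15817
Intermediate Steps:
K = -9/2 (K = 10 + 29/(-2) = 10 + 29*(-½) = 10 - 29/2 = -9/2 ≈ -4.5000)
n = 10446 (n = 12 - (-444)*(4*(-2 + (5 - 2)²) - 9/2) = 12 - (-444)*(4*(-2 + 3²) - 9/2) = 12 - (-444)*(4*(-2 + 9) - 9/2) = 12 - (-444)*(4*7 - 9/2) = 12 - (-444)*(28 - 9/2) = 12 - (-444)*47/2 = 12 - 4*(-5217/2) = 12 + 10434 = 10446)
n - 1*26263 = 10446 - 1*26263 = 10446 - 26263 = -15817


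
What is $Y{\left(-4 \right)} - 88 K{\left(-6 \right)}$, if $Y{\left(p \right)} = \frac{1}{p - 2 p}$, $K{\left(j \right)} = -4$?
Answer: $\frac{1409}{4} \approx 352.25$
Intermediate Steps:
$Y{\left(p \right)} = - \frac{1}{p}$ ($Y{\left(p \right)} = \frac{1}{\left(-1\right) p} = - \frac{1}{p}$)
$Y{\left(-4 \right)} - 88 K{\left(-6 \right)} = - \frac{1}{-4} - -352 = \left(-1\right) \left(- \frac{1}{4}\right) + 352 = \frac{1}{4} + 352 = \frac{1409}{4}$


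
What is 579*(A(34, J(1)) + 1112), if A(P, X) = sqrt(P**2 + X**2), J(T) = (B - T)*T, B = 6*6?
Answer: 643848 + 579*sqrt(2381) ≈ 6.7210e+5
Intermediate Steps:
B = 36
J(T) = T*(36 - T) (J(T) = (36 - T)*T = T*(36 - T))
579*(A(34, J(1)) + 1112) = 579*(sqrt(34**2 + (1*(36 - 1*1))**2) + 1112) = 579*(sqrt(1156 + (1*(36 - 1))**2) + 1112) = 579*(sqrt(1156 + (1*35)**2) + 1112) = 579*(sqrt(1156 + 35**2) + 1112) = 579*(sqrt(1156 + 1225) + 1112) = 579*(sqrt(2381) + 1112) = 579*(1112 + sqrt(2381)) = 643848 + 579*sqrt(2381)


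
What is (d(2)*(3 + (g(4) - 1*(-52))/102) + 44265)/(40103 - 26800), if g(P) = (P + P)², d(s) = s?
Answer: 2257937/678453 ≈ 3.3281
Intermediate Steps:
g(P) = 4*P² (g(P) = (2*P)² = 4*P²)
(d(2)*(3 + (g(4) - 1*(-52))/102) + 44265)/(40103 - 26800) = (2*(3 + (4*4² - 1*(-52))/102) + 44265)/(40103 - 26800) = (2*(3 + (4*16 + 52)*(1/102)) + 44265)/13303 = (2*(3 + (64 + 52)*(1/102)) + 44265)*(1/13303) = (2*(3 + 116*(1/102)) + 44265)*(1/13303) = (2*(3 + 58/51) + 44265)*(1/13303) = (2*(211/51) + 44265)*(1/13303) = (422/51 + 44265)*(1/13303) = (2257937/51)*(1/13303) = 2257937/678453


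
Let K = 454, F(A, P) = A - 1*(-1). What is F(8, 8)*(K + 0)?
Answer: 4086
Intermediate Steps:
F(A, P) = 1 + A (F(A, P) = A + 1 = 1 + A)
F(8, 8)*(K + 0) = (1 + 8)*(454 + 0) = 9*454 = 4086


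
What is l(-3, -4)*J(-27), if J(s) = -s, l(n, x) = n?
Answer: -81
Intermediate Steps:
l(-3, -4)*J(-27) = -(-3)*(-27) = -3*27 = -81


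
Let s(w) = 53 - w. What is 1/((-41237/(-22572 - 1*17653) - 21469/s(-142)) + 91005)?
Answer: 1568775/142595259013 ≈ 1.1002e-5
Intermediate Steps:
1/((-41237/(-22572 - 1*17653) - 21469/s(-142)) + 91005) = 1/((-41237/(-22572 - 1*17653) - 21469/(53 - 1*(-142))) + 91005) = 1/((-41237/(-22572 - 17653) - 21469/(53 + 142)) + 91005) = 1/((-41237/(-40225) - 21469/195) + 91005) = 1/((-41237*(-1/40225) - 21469*1/195) + 91005) = 1/((41237/40225 - 21469/195) + 91005) = 1/(-171109862/1568775 + 91005) = 1/(142595259013/1568775) = 1568775/142595259013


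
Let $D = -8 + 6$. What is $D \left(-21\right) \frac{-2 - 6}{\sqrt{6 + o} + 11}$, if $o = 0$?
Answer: $- \frac{3696}{115} + \frac{336 \sqrt{6}}{115} \approx -24.982$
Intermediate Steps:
$D = -2$
$D \left(-21\right) \frac{-2 - 6}{\sqrt{6 + o} + 11} = \left(-2\right) \left(-21\right) \frac{-2 - 6}{\sqrt{6 + 0} + 11} = 42 \left(- \frac{8}{\sqrt{6} + 11}\right) = 42 \left(- \frac{8}{11 + \sqrt{6}}\right) = - \frac{336}{11 + \sqrt{6}}$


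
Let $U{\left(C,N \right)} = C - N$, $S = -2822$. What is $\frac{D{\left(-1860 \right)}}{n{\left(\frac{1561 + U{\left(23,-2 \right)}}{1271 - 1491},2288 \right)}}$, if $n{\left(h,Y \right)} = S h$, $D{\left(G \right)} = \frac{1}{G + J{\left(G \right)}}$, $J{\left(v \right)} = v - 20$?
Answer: $- \frac{1}{76086764} \approx -1.3143 \cdot 10^{-8}$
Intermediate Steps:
$J{\left(v \right)} = -20 + v$
$D{\left(G \right)} = \frac{1}{-20 + 2 G}$ ($D{\left(G \right)} = \frac{1}{G + \left(-20 + G\right)} = \frac{1}{-20 + 2 G}$)
$n{\left(h,Y \right)} = - 2822 h$
$\frac{D{\left(-1860 \right)}}{n{\left(\frac{1561 + U{\left(23,-2 \right)}}{1271 - 1491},2288 \right)}} = \frac{\frac{1}{2} \frac{1}{-10 - 1860}}{\left(-2822\right) \frac{1561 + \left(23 - -2\right)}{1271 - 1491}} = \frac{\frac{1}{2} \frac{1}{-1870}}{\left(-2822\right) \frac{1561 + \left(23 + 2\right)}{-220}} = \frac{\frac{1}{2} \left(- \frac{1}{1870}\right)}{\left(-2822\right) \left(1561 + 25\right) \left(- \frac{1}{220}\right)} = - \frac{1}{3740 \left(- 2822 \cdot 1586 \left(- \frac{1}{220}\right)\right)} = - \frac{1}{3740 \left(\left(-2822\right) \left(- \frac{793}{110}\right)\right)} = - \frac{1}{3740 \cdot \frac{1118923}{55}} = \left(- \frac{1}{3740}\right) \frac{55}{1118923} = - \frac{1}{76086764}$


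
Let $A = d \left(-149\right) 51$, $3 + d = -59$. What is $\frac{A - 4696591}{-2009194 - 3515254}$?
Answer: $\frac{4225453}{5524448} \approx 0.76486$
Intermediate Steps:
$d = -62$ ($d = -3 - 59 = -62$)
$A = 471138$ ($A = \left(-62\right) \left(-149\right) 51 = 9238 \cdot 51 = 471138$)
$\frac{A - 4696591}{-2009194 - 3515254} = \frac{471138 - 4696591}{-2009194 - 3515254} = - \frac{4225453}{-5524448} = \left(-4225453\right) \left(- \frac{1}{5524448}\right) = \frac{4225453}{5524448}$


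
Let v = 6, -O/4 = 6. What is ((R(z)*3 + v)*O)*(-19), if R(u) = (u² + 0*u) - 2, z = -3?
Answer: 12312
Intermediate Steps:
O = -24 (O = -4*6 = -24)
R(u) = -2 + u² (R(u) = (u² + 0) - 2 = u² - 2 = -2 + u²)
((R(z)*3 + v)*O)*(-19) = (((-2 + (-3)²)*3 + 6)*(-24))*(-19) = (((-2 + 9)*3 + 6)*(-24))*(-19) = ((7*3 + 6)*(-24))*(-19) = ((21 + 6)*(-24))*(-19) = (27*(-24))*(-19) = -648*(-19) = 12312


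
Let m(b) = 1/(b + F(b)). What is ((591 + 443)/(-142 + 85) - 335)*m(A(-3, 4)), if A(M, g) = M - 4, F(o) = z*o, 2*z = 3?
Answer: 40258/1995 ≈ 20.179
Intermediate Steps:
z = 3/2 (z = (½)*3 = 3/2 ≈ 1.5000)
F(o) = 3*o/2
A(M, g) = -4 + M
m(b) = 2/(5*b) (m(b) = 1/(b + 3*b/2) = 1/(5*b/2) = 2/(5*b))
((591 + 443)/(-142 + 85) - 335)*m(A(-3, 4)) = ((591 + 443)/(-142 + 85) - 335)*(2/(5*(-4 - 3))) = (1034/(-57) - 335)*((⅖)/(-7)) = (1034*(-1/57) - 335)*((⅖)*(-⅐)) = (-1034/57 - 335)*(-2/35) = -20129/57*(-2/35) = 40258/1995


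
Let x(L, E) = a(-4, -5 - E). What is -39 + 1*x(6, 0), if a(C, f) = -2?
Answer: -41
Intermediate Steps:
x(L, E) = -2
-39 + 1*x(6, 0) = -39 + 1*(-2) = -39 - 2 = -41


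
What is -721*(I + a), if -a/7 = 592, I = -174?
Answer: 3113278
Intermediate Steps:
a = -4144 (a = -7*592 = -4144)
-721*(I + a) = -721*(-174 - 4144) = -721*(-4318) = 3113278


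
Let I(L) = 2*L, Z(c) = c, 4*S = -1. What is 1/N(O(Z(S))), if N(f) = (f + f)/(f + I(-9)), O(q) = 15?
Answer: -⅒ ≈ -0.10000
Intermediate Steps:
S = -¼ (S = (¼)*(-1) = -¼ ≈ -0.25000)
N(f) = 2*f/(-18 + f) (N(f) = (f + f)/(f + 2*(-9)) = (2*f)/(f - 18) = (2*f)/(-18 + f) = 2*f/(-18 + f))
1/N(O(Z(S))) = 1/(2*15/(-18 + 15)) = 1/(2*15/(-3)) = 1/(2*15*(-⅓)) = 1/(-10) = -⅒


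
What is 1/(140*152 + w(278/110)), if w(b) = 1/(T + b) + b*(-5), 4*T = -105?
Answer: 57409/1220935659 ≈ 4.7020e-5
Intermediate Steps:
T = -105/4 (T = (1/4)*(-105) = -105/4 ≈ -26.250)
w(b) = 1/(-105/4 + b) - 5*b (w(b) = 1/(-105/4 + b) + b*(-5) = 1/(-105/4 + b) - 5*b)
1/(140*152 + w(278/110)) = 1/(140*152 + (4 - 20*(278/110)**2 + 525*(278/110))/(-105 + 4*(278/110))) = 1/(21280 + (4 - 20*(278*(1/110))**2 + 525*(278*(1/110)))/(-105 + 4*(278*(1/110)))) = 1/(21280 + (4 - 20*(139/55)**2 + 525*(139/55))/(-105 + 4*(139/55))) = 1/(21280 + (4 - 20*19321/3025 + 14595/11)/(-105 + 556/55)) = 1/(21280 + (4 - 77284/605 + 14595/11)/(-5219/55)) = 1/(21280 - 55/5219*727861/605) = 1/(21280 - 727861/57409) = 1/(1220935659/57409) = 57409/1220935659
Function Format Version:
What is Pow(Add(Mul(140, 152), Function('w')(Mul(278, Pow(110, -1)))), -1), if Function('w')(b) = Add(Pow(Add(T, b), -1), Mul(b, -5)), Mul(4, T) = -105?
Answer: Rational(57409, 1220935659) ≈ 4.7020e-5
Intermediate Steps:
T = Rational(-105, 4) (T = Mul(Rational(1, 4), -105) = Rational(-105, 4) ≈ -26.250)
Function('w')(b) = Add(Pow(Add(Rational(-105, 4), b), -1), Mul(-5, b)) (Function('w')(b) = Add(Pow(Add(Rational(-105, 4), b), -1), Mul(b, -5)) = Add(Pow(Add(Rational(-105, 4), b), -1), Mul(-5, b)))
Pow(Add(Mul(140, 152), Function('w')(Mul(278, Pow(110, -1)))), -1) = Pow(Add(Mul(140, 152), Mul(Pow(Add(-105, Mul(4, Mul(278, Pow(110, -1)))), -1), Add(4, Mul(-20, Pow(Mul(278, Pow(110, -1)), 2)), Mul(525, Mul(278, Pow(110, -1)))))), -1) = Pow(Add(21280, Mul(Pow(Add(-105, Mul(4, Mul(278, Rational(1, 110)))), -1), Add(4, Mul(-20, Pow(Mul(278, Rational(1, 110)), 2)), Mul(525, Mul(278, Rational(1, 110)))))), -1) = Pow(Add(21280, Mul(Pow(Add(-105, Mul(4, Rational(139, 55))), -1), Add(4, Mul(-20, Pow(Rational(139, 55), 2)), Mul(525, Rational(139, 55))))), -1) = Pow(Add(21280, Mul(Pow(Add(-105, Rational(556, 55)), -1), Add(4, Mul(-20, Rational(19321, 3025)), Rational(14595, 11)))), -1) = Pow(Add(21280, Mul(Pow(Rational(-5219, 55), -1), Add(4, Rational(-77284, 605), Rational(14595, 11)))), -1) = Pow(Add(21280, Mul(Rational(-55, 5219), Rational(727861, 605))), -1) = Pow(Add(21280, Rational(-727861, 57409)), -1) = Pow(Rational(1220935659, 57409), -1) = Rational(57409, 1220935659)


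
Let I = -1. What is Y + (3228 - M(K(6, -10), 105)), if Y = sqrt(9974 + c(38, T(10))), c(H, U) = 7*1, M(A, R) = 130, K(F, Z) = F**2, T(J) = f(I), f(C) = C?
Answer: 3098 + 3*sqrt(1109) ≈ 3197.9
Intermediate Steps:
T(J) = -1
c(H, U) = 7
Y = 3*sqrt(1109) (Y = sqrt(9974 + 7) = sqrt(9981) = 3*sqrt(1109) ≈ 99.905)
Y + (3228 - M(K(6, -10), 105)) = 3*sqrt(1109) + (3228 - 1*130) = 3*sqrt(1109) + (3228 - 130) = 3*sqrt(1109) + 3098 = 3098 + 3*sqrt(1109)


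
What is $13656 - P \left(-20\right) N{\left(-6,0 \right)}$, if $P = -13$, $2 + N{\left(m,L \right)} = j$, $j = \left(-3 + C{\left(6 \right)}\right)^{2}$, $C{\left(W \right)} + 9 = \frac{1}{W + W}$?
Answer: $- \frac{818849}{36} \approx -22746.0$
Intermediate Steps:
$C{\left(W \right)} = -9 + \frac{1}{2 W}$ ($C{\left(W \right)} = -9 + \frac{1}{W + W} = -9 + \frac{1}{2 W}$)
$j = \frac{20449}{144}$ ($j = \left(-3 - \left(9 - \frac{1}{2 \cdot 6}\right)\right)^{2} = \left(-3 + \left(-9 + \frac{1}{2} \cdot \frac{1}{6}\right)\right)^{2} = \left(-3 + \left(-9 + \frac{1}{12}\right)\right)^{2} = \left(-3 - \frac{107}{12}\right)^{2} = \left(- \frac{143}{12}\right)^{2} = \frac{20449}{144} \approx 142.01$)
$N{\left(m,L \right)} = \frac{20161}{144}$ ($N{\left(m,L \right)} = -2 + \frac{20449}{144} = \frac{20161}{144}$)
$13656 - P \left(-20\right) N{\left(-6,0 \right)} = 13656 - \left(-13\right) \left(-20\right) \frac{20161}{144} = 13656 - 260 \cdot \frac{20161}{144} = 13656 - \frac{1310465}{36} = - \frac{818849}{36}$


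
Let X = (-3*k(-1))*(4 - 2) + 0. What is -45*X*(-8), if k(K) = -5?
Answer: 10800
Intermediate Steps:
X = 30 (X = (-3*(-5))*(4 - 2) + 0 = 15*2 + 0 = 30 + 0 = 30)
-45*X*(-8) = -45*30*(-8) = -1350*(-8) = 10800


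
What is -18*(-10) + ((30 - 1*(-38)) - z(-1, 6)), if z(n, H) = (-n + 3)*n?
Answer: 252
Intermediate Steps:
z(n, H) = n*(3 - n) (z(n, H) = (3 - n)*n = n*(3 - n))
-18*(-10) + ((30 - 1*(-38)) - z(-1, 6)) = -18*(-10) + ((30 - 1*(-38)) - (-1)*(3 - 1*(-1))) = 180 + ((30 + 38) - (-1)*(3 + 1)) = 180 + (68 - (-1)*4) = 180 + (68 - 1*(-4)) = 180 + (68 + 4) = 180 + 72 = 252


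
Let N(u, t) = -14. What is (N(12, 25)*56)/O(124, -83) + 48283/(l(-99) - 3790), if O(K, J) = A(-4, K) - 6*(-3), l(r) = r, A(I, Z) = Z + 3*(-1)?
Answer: -9760313/540571 ≈ -18.056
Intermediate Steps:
A(I, Z) = -3 + Z (A(I, Z) = Z - 3 = -3 + Z)
O(K, J) = 15 + K (O(K, J) = (-3 + K) - 6*(-3) = (-3 + K) + 18 = 15 + K)
(N(12, 25)*56)/O(124, -83) + 48283/(l(-99) - 3790) = (-14*56)/(15 + 124) + 48283/(-99 - 3790) = -784/139 + 48283/(-3889) = -784*1/139 + 48283*(-1/3889) = -784/139 - 48283/3889 = -9760313/540571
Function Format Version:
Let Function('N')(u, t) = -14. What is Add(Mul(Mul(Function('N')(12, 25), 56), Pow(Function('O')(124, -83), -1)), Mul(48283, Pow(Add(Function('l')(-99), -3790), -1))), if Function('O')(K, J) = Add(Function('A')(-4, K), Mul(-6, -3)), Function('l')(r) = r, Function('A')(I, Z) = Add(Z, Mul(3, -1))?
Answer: Rational(-9760313, 540571) ≈ -18.056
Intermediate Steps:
Function('A')(I, Z) = Add(-3, Z) (Function('A')(I, Z) = Add(Z, -3) = Add(-3, Z))
Function('O')(K, J) = Add(15, K) (Function('O')(K, J) = Add(Add(-3, K), Mul(-6, -3)) = Add(Add(-3, K), 18) = Add(15, K))
Add(Mul(Mul(Function('N')(12, 25), 56), Pow(Function('O')(124, -83), -1)), Mul(48283, Pow(Add(Function('l')(-99), -3790), -1))) = Add(Mul(Mul(-14, 56), Pow(Add(15, 124), -1)), Mul(48283, Pow(Add(-99, -3790), -1))) = Add(Mul(-784, Pow(139, -1)), Mul(48283, Pow(-3889, -1))) = Add(Mul(-784, Rational(1, 139)), Mul(48283, Rational(-1, 3889))) = Add(Rational(-784, 139), Rational(-48283, 3889)) = Rational(-9760313, 540571)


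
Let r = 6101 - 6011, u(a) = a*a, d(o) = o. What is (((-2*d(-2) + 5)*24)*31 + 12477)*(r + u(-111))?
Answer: 237956103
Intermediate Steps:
u(a) = a²
r = 90
(((-2*d(-2) + 5)*24)*31 + 12477)*(r + u(-111)) = (((-2*(-2) + 5)*24)*31 + 12477)*(90 + (-111)²) = (((4 + 5)*24)*31 + 12477)*(90 + 12321) = ((9*24)*31 + 12477)*12411 = (216*31 + 12477)*12411 = (6696 + 12477)*12411 = 19173*12411 = 237956103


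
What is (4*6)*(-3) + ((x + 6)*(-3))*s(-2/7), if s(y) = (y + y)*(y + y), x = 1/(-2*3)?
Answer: -544/7 ≈ -77.714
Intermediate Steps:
x = -⅙ (x = 1/(-6) = -⅙ ≈ -0.16667)
s(y) = 4*y² (s(y) = (2*y)*(2*y) = 4*y²)
(4*6)*(-3) + ((x + 6)*(-3))*s(-2/7) = (4*6)*(-3) + ((-⅙ + 6)*(-3))*(4*(-2/7)²) = 24*(-3) + ((35/6)*(-3))*(4*(-2*⅐)²) = -72 - 70*(-2/7)² = -72 - 70*4/49 = -72 - 35/2*16/49 = -72 - 40/7 = -544/7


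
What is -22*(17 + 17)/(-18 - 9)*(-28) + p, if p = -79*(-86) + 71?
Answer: 164411/27 ≈ 6089.3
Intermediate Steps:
p = 6865 (p = 6794 + 71 = 6865)
-22*(17 + 17)/(-18 - 9)*(-28) + p = -22*(17 + 17)/(-18 - 9)*(-28) + 6865 = -748/(-27)*(-28) + 6865 = -748*(-1)/27*(-28) + 6865 = -22*(-34/27)*(-28) + 6865 = (748/27)*(-28) + 6865 = -20944/27 + 6865 = 164411/27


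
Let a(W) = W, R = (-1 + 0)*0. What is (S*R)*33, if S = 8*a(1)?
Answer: 0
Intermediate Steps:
R = 0 (R = -1*0 = 0)
S = 8 (S = 8*1 = 8)
(S*R)*33 = (8*0)*33 = 0*33 = 0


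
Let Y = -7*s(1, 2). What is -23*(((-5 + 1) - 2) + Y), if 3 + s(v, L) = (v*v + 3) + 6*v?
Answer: 1265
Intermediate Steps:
s(v, L) = v**2 + 6*v (s(v, L) = -3 + ((v*v + 3) + 6*v) = -3 + ((v**2 + 3) + 6*v) = -3 + ((3 + v**2) + 6*v) = -3 + (3 + v**2 + 6*v) = v**2 + 6*v)
Y = -49 (Y = -7*(6 + 1) = -7*7 = -49)
-23*(((-5 + 1) - 2) + Y) = -23*(((-5 + 1) - 2) - 49) = -23*((-4 - 2) - 49) = -23*(-6 - 49) = -23*(-55) = 1265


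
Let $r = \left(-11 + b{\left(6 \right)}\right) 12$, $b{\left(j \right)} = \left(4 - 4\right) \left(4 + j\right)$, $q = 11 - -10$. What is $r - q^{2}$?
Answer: $-573$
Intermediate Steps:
$q = 21$ ($q = 11 + 10 = 21$)
$b{\left(j \right)} = 0$ ($b{\left(j \right)} = 0 \left(4 + j\right) = 0$)
$r = -132$ ($r = \left(-11 + 0\right) 12 = \left(-11\right) 12 = -132$)
$r - q^{2} = -132 - 21^{2} = -132 - 441 = -573$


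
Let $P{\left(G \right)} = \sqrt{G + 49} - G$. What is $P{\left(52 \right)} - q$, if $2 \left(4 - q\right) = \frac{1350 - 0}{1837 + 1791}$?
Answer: $- \frac{202493}{3628} + \sqrt{101} \approx -45.764$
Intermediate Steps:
$P{\left(G \right)} = \sqrt{49 + G} - G$
$q = \frac{13837}{3628}$ ($q = 4 - \frac{\left(1350 - 0\right) \frac{1}{1837 + 1791}}{2} = 4 - \frac{\left(1350 + \left(-200 + 200\right)\right) \frac{1}{3628}}{2} = 4 - \frac{\left(1350 + 0\right) \frac{1}{3628}}{2} = 4 - \frac{1350 \cdot \frac{1}{3628}}{2} = 4 - \frac{675}{3628} = \frac{13837}{3628} \approx 3.8139$)
$P{\left(52 \right)} - q = \left(\sqrt{49 + 52} - 52\right) - \frac{13837}{3628} = \left(\sqrt{101} - 52\right) - \frac{13837}{3628} = \left(-52 + \sqrt{101}\right) - \frac{13837}{3628} = - \frac{202493}{3628} + \sqrt{101}$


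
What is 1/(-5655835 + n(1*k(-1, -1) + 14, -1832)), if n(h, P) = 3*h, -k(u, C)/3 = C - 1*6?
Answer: -1/5655730 ≈ -1.7681e-7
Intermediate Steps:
k(u, C) = 18 - 3*C (k(u, C) = -3*(C - 1*6) = -3*(C - 6) = -3*(-6 + C) = 18 - 3*C)
1/(-5655835 + n(1*k(-1, -1) + 14, -1832)) = 1/(-5655835 + 3*(1*(18 - 3*(-1)) + 14)) = 1/(-5655835 + 3*(1*(18 + 3) + 14)) = 1/(-5655835 + 3*(1*21 + 14)) = 1/(-5655835 + 3*(21 + 14)) = 1/(-5655835 + 3*35) = 1/(-5655835 + 105) = 1/(-5655730) = -1/5655730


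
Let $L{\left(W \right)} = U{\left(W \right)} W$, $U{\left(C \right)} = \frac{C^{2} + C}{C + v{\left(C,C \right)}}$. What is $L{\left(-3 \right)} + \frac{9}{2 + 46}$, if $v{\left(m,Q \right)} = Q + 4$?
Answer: $\frac{147}{16} \approx 9.1875$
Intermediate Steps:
$v{\left(m,Q \right)} = 4 + Q$
$U{\left(C \right)} = \frac{C + C^{2}}{4 + 2 C}$ ($U{\left(C \right)} = \frac{C^{2} + C}{C + \left(4 + C\right)} = \frac{C + C^{2}}{4 + 2 C}$)
$L{\left(W \right)} = \frac{W^{2} \left(1 + W\right)}{2 \left(2 + W\right)}$ ($L{\left(W \right)} = \frac{W \left(1 + W\right)}{2 \left(2 + W\right)} W = \frac{W^{2} \left(1 + W\right)}{2 \left(2 + W\right)}$)
$L{\left(-3 \right)} + \frac{9}{2 + 46} = \frac{\left(-3\right)^{2} \left(1 - 3\right)}{2 \left(2 - 3\right)} + \frac{9}{2 + 46} = \frac{1}{2} \cdot 9 \frac{1}{-1} \left(-2\right) + \frac{9}{48} = \frac{1}{2} \cdot 9 \left(-1\right) \left(-2\right) + 9 \cdot \frac{1}{48} = 9 + \frac{3}{16} = \frac{147}{16}$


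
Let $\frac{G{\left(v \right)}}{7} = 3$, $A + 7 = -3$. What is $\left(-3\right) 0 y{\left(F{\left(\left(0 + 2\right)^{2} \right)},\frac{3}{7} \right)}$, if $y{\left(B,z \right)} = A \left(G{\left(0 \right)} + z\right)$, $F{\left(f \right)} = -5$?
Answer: $0$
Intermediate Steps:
$A = -10$ ($A = -7 - 3 = -10$)
$G{\left(v \right)} = 21$ ($G{\left(v \right)} = 7 \cdot 3 = 21$)
$y{\left(B,z \right)} = -210 - 10 z$ ($y{\left(B,z \right)} = - 10 \left(21 + z\right) = -210 - 10 z$)
$\left(-3\right) 0 y{\left(F{\left(\left(0 + 2\right)^{2} \right)},\frac{3}{7} \right)} = \left(-3\right) 0 \left(-210 - 10 \cdot \frac{3}{7}\right) = 0 \left(-210 - 10 \cdot 3 \cdot \frac{1}{7}\right) = 0 \left(-210 - \frac{30}{7}\right) = 0 \left(- \frac{1500}{7}\right) = 0$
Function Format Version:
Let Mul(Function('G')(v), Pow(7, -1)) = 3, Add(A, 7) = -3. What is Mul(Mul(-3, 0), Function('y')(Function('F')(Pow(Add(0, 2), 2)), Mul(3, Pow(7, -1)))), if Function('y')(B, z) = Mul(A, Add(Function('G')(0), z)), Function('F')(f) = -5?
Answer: 0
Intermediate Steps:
A = -10 (A = Add(-7, -3) = -10)
Function('G')(v) = 21 (Function('G')(v) = Mul(7, 3) = 21)
Function('y')(B, z) = Add(-210, Mul(-10, z)) (Function('y')(B, z) = Mul(-10, Add(21, z)) = Add(-210, Mul(-10, z)))
Mul(Mul(-3, 0), Function('y')(Function('F')(Pow(Add(0, 2), 2)), Mul(3, Pow(7, -1)))) = Mul(Mul(-3, 0), Add(-210, Mul(-10, Mul(3, Pow(7, -1))))) = Mul(0, Add(-210, Mul(-10, Mul(3, Rational(1, 7))))) = Mul(0, Add(-210, Mul(-10, Rational(3, 7)))) = Mul(0, Add(-210, Rational(-30, 7))) = Mul(0, Rational(-1500, 7)) = 0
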